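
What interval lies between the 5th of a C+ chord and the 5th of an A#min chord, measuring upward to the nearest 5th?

major sixth

C+ has G# as its 5th, and A#min has E# as its 5th.
G# up to E# spans 6 letter names and 9 semitones — a major sixth.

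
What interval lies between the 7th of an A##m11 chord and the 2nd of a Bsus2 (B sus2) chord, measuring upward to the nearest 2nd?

diminished fourth

A##m11 has G## as its 7th, and Bsus2 (B sus2) has C# as its 2nd.
G## up to C# is 4 semitones, a half step narrower than a perfect fourth, so the interval is diminished.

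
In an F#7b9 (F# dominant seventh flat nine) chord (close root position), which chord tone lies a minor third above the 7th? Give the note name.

G

F#7b9: F#-A#-C#-E-G.
The 7th is E. A minor third above E is G.
G is the chord's 9th.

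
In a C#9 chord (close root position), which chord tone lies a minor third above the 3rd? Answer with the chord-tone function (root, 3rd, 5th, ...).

C# dominant ninth: C#-E#-G#-B-D#.
The 3rd is E#. A minor third above E# is G#.
G# is the chord's 5th.

5th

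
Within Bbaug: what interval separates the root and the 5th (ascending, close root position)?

Bbaug: Bb, D, F#.
That puts Bb below F#.
5 letter names make it a fifth; at 8 semitones (a half step wider than perfect) the quality is augmented.

augmented fifth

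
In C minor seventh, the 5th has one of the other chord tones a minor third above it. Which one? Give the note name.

Spelling the chord: C–Eb–G–Bb.
The 5th is G. A minor third above G is Bb.
Bb is the chord's 7th.

Bb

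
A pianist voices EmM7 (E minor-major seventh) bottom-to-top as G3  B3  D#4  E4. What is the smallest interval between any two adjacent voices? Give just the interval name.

Adjacent intervals: G3→B3 = major third; B3→D#4 = major third; D#4→E4 = minor second.
The smallest is D#4 to E4, a minor second (1 semitone).

m2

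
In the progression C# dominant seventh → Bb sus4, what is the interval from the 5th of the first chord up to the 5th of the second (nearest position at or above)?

C# dominant seventh has G# as its 5th, and Bb sus4 has F as its 5th.
7 letter names make it a seventh; at 9 semitones (a whole step narrower than major) the quality is diminished.

diminished 7th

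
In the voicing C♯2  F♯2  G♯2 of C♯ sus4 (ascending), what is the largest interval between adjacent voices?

perfect fourth

Adjacent intervals: C♯2→F♯2 = perfect fourth; F♯2→G♯2 = major second.
The largest is C♯2 to F♯2, a perfect fourth (5 semitones).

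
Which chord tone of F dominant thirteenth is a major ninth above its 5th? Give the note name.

D

Spelling the chord: F-A-C-Eb-G-D.
The 5th is C. A major ninth above C is D.
D is the chord's 13th.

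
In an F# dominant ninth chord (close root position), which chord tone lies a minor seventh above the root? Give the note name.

E

F#9 is spelled F#-A#-C#-E-G#.
The root is F#. A minor seventh above F# is E.
E is the chord's 7th.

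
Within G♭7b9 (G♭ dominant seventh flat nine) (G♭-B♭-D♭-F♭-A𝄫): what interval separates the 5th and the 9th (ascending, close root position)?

The 5th is D♭ and the 9th is A𝄫.
D♭ up to A𝄫 is 6 semitones, a half step narrower than a perfect fifth, so the interval is diminished.

diminished 5th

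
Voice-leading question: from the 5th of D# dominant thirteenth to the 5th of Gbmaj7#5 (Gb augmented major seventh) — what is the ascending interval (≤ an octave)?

D# dominant thirteenth has A# as its 5th, and Gbmaj7#5 (Gb augmented major seventh) has D as its 5th.
4 letter names make it a fourth; at 4 semitones (a half step narrower than perfect) the quality is diminished.

diminished fourth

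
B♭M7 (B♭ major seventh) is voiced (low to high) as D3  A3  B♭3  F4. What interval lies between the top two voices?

P5

Those voices are B♭3 and F4.
Counting 5 letters and 7 half steps from B♭ gives a perfect fifth.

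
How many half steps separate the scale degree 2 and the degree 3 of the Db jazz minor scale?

1

The scale is Db Eb Fb Gb Ab Bb C.
Eb up to Fb is a minor second — 1 semitone.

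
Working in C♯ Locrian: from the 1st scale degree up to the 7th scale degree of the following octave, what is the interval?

minor 14th

The scale runs C♯ D E F♯ G A B.
1st scale degree = C♯; 7th scale degree (up an octave) = B.
C♯ up to B is 22 semitones, a half step narrower than a major fourteenth, so the interval is minor.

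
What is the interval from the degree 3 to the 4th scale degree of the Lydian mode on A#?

major second

The scale runs A# B# C## D## E# F## G##.
The degree 3 is C## and the degree 4 is D##.
Counting 2 letters and 2 half steps from C## gives a major second.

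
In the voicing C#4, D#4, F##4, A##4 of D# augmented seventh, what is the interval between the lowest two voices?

major second

Those voices are C#4 and D#4.
C# up to D# spans 2 letter names and 2 semitones — a major second.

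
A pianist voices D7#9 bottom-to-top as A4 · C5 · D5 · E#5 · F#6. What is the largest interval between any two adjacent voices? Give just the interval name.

minor ninth

Adjacent intervals: A4→C5 = minor third; C5→D5 = major second; D5→E#5 = augmented second; E#5→F#6 = minor ninth.
The largest is E#5 to F#6, a minor ninth (13 semitones).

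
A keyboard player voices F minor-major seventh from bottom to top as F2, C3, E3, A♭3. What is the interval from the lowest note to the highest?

minor tenth

The outer voices are F2 and A♭3.
10 letter names make it a tenth; at 15 semitones (a half step narrower than major) the quality is minor.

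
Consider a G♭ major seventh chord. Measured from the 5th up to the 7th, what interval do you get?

G♭ major seventh: G♭-B♭-D♭-F.
The 5th is D♭ and the 7th is F.
D♭ up to F spans 3 letter names and 4 semitones — a major third.

major third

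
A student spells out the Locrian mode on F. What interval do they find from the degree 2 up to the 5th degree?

The scale runs F G♭ A♭ B♭ C♭ D♭ E♭.
That puts G♭ below C♭.
Counting 4 letters and 5 half steps from G♭ gives a perfect fourth.

perfect fourth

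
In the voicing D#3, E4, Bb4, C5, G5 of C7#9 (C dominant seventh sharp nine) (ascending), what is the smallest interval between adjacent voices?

Adjacent intervals: D#3→E4 = minor ninth; E4→Bb4 = diminished fifth; Bb4→C5 = major second; C5→G5 = perfect fifth.
The smallest is Bb4 to C5, a major second (2 semitones).

major 2nd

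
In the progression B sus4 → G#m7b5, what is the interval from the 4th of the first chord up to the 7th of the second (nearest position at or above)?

The 4th of B sus4 is E; the 7th of G#m7b5 is F#.
Counting 2 letters and 2 half steps from E gives a major second.

major 2nd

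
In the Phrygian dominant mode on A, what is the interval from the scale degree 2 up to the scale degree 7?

A phrygian dominant: A B♭ C♯ D E F G.
So we need the interval from B♭ up to G.
Counting 6 letters and 9 half steps from B♭ gives a major sixth.

M6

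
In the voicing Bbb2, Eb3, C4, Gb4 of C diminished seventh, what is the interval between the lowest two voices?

augmented 4th

Those voices are Bbb2 and Eb3.
4 letter names make it a fourth; at 6 semitones (a half step wider than perfect) the quality is augmented.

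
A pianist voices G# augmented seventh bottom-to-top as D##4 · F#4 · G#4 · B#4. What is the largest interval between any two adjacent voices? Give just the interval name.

Adjacent intervals: D##4→F#4 = diminished third; F#4→G#4 = major second; G#4→B#4 = major third.
The largest is G#4 to B#4, a major third (4 semitones).

major third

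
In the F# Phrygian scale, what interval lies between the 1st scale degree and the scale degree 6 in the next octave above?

Spelling the F# Phrygian scale: F# G A B C# D E.
The 1st scale degree is F# and the 6th degree (up an octave) is D.
F# up to D is 20 semitones, a half step narrower than a major thirteenth, so the interval is minor.

minor thirteenth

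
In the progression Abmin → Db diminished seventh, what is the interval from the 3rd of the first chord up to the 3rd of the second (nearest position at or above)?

perfect 4th

Abmin has Cb as its 3rd, and Db diminished seventh has Fb as its 3rd.
Counting 4 letters and 5 half steps from Cb gives a perfect fourth.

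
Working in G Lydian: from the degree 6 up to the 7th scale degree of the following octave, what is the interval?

major 9th

The scale runs G A B C♯ D E F♯.
That puts E below F♯.
Counting 9 letters and 14 half steps from E gives a major ninth.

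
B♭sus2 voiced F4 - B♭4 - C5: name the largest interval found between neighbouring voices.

P4

Adjacent intervals: F4→B♭4 = perfect fourth; B♭4→C5 = major second.
The largest is F4 to B♭4, a perfect fourth (5 semitones).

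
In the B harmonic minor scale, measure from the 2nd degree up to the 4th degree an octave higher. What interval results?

minor 10th

The scale runs B C# D E F# G A#.
That puts C# below E.
C# up to E is 15 semitones, a half step narrower than a major tenth, so the interval is minor.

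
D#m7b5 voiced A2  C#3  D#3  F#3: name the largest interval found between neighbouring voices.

Adjacent intervals: A2→C#3 = major third; C#3→D#3 = major second; D#3→F#3 = minor third.
The largest is A2 to C#3, a major third (4 semitones).

M3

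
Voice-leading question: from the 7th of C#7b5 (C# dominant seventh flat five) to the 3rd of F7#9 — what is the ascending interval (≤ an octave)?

m7

C#7b5 (C# dominant seventh flat five) has B as its 7th, and F7#9 has A as its 3rd.
7 letter names make it a seventh; at 10 semitones (a half step narrower than major) the quality is minor.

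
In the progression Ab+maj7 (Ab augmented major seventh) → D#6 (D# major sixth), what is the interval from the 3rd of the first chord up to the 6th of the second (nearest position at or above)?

Ab+maj7 (Ab augmented major seventh) has C as its 3rd, and D#6 (D# major sixth) has B# as its 6th.
C up to B# is 12 semitones, a half step wider than a major seventh, so the interval is augmented.

augmented 7th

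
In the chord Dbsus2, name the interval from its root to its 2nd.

major 2nd

Spelling the chord: Db–Eb–Ab.
The root is Db and the 2nd is Eb.
From Db to Eb is 2 semitones, exactly the major second.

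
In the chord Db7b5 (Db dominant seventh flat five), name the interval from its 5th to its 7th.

Db7b5 (Db dominant seventh flat five) is spelled Db-F-Abb-Cb.
That puts Abb below Cb.
Counting 3 letters and 4 half steps from Abb gives a major third.

M3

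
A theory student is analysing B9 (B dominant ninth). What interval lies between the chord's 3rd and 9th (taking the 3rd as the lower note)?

Spelling the chord: B-D♯-F♯-A-C♯.
3rd = D♯; 9th = C♯.
7 letter names make it a seventh; at 10 semitones (a half step narrower than major) the quality is minor.

minor seventh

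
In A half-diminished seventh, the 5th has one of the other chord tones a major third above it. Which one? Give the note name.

G

The chord tones of A half-diminished seventh are A-C-E♭-G.
The 5th is E♭. A major third above E♭ is G.
G is the chord's 7th.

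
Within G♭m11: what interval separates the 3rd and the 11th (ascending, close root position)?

G♭m11 (G♭ minor eleventh) is spelled G♭-B𝄫-D♭-F♭-A♭-C♭.
3rd = B𝄫; 11th = C♭.
Counting 9 letters and 14 half steps from B𝄫 gives a major ninth.

M9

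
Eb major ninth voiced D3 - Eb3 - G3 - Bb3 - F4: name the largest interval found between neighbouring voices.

P5

Adjacent intervals: D3→Eb3 = minor second; Eb3→G3 = major third; G3→Bb3 = minor third; Bb3→F4 = perfect fifth.
The largest is Bb3 to F4, a perfect fifth (7 semitones).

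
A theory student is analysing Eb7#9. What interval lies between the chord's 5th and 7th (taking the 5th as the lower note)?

Spelling the chord: Eb-G-Bb-Db-F#.
So we need the interval from Bb up to Db.
3 letter names make it a third; at 3 semitones (a half step narrower than major) the quality is minor.

minor third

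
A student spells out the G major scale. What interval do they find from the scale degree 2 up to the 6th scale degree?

G major: G A B C D E F#.
That puts A below E.
A up to E spans 5 letter names and 7 semitones — a perfect fifth.

perfect 5th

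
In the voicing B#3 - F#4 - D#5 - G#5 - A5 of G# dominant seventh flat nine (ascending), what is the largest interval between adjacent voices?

Adjacent intervals: B#3→F#4 = diminished fifth; F#4→D#5 = major sixth; D#5→G#5 = perfect fourth; G#5→A5 = minor second.
The largest is F#4 to D#5, a major sixth (9 semitones).

M6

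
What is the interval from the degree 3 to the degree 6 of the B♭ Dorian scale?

augmented fourth

B♭ dorian: B♭ C D♭ E♭ F G A♭.
That puts D♭ below G.
4 letter names make it a fourth; at 6 semitones (a half step wider than perfect) the quality is augmented.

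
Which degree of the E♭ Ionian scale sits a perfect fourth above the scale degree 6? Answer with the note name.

F

The scale is E♭ F G A♭ B♭ C D.
The scale degree 6 is C; a perfect fourth above that is F — scale degree 2.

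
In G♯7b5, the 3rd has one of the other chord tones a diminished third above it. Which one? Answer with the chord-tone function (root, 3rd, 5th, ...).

Spelling the chord: G♯, B♯, D, F♯.
The 3rd is B♯. A diminished third above B♯ is D.
D is the chord's 5th.

5th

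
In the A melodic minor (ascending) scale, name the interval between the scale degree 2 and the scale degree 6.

perfect fifth

The scale runs A B C D E F♯ G♯.
So we need the interval from B up to F♯.
B up to F♯ spans 5 letter names and 7 semitones — a perfect fifth.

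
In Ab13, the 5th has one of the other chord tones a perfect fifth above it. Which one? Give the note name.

Ab13: Ab-C-Eb-Gb-Bb-F.
The 5th is Eb. A perfect fifth above Eb is Bb.
Bb is the chord's 9th.

Bb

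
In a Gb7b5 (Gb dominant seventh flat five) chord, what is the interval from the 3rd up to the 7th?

diminished 5th

Gb7b5 (Gb dominant seventh flat five): Gb–Bb–Dbb–Fb.
That puts Bb below Fb.
Bb up to Fb is 6 semitones, a half step narrower than a perfect fifth, so the interval is diminished.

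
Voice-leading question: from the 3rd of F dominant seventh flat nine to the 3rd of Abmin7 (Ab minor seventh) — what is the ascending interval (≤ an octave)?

F dominant seventh flat nine has A as its 3rd, and Abmin7 (Ab minor seventh) has Cb as its 3rd.
3 letter names make it a third; at 2 semitones (a whole step narrower than major) the quality is diminished.

diminished third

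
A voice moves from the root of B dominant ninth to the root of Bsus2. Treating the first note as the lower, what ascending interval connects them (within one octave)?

The root of B dominant ninth is B; the root of Bsus2 is B.
From B to B is 0 semitones, exactly the perfect unison.

P1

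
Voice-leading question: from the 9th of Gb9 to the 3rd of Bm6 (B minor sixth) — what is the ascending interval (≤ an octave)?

Gb9 has Ab as its 9th, and Bm6 (B minor sixth) has D as its 3rd.
Ab up to D is 6 semitones, a half step wider than a perfect fourth, so the interval is augmented.

augmented fourth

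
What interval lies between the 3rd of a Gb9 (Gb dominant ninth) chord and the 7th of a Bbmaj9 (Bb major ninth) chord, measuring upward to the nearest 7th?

major seventh

Gb9 (Gb dominant ninth) has Bb as its 3rd, and Bbmaj9 (Bb major ninth) has A as its 7th.
From Bb to A is 11 semitones, exactly the major seventh.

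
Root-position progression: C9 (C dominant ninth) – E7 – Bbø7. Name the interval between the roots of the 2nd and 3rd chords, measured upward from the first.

The roots are E and Bb.
5 letter names make it a fifth; at 6 semitones (a half step narrower than perfect) the quality is diminished.

d5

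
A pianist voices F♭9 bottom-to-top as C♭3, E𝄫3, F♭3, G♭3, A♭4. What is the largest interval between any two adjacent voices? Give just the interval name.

Adjacent intervals: C♭3→E𝄫3 = minor third; E𝄫3→F♭3 = major second; F♭3→G♭3 = major second; G♭3→A♭4 = major ninth.
The largest is G♭3 to A♭4, a major ninth (14 semitones).

major ninth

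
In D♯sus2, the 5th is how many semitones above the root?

7

D♯sus2: D♯–E♯–A♯.
D♯ to A♯ is a perfect fifth: 7 semitones.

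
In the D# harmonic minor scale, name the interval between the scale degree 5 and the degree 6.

D# harmonic minor: D# E# F# G# A# B C##.
The scale degree 5 is A# and the 6th degree is B.
From A# to B: 1 semitone over a second = minor.

m2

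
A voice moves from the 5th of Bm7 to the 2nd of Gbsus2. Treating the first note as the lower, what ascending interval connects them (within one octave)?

diminished 3rd

Bm7 has F# as its 5th, and Gbsus2 has Ab as its 2nd.
3 letter names make it a third; at 2 semitones (a whole step narrower than major) the quality is diminished.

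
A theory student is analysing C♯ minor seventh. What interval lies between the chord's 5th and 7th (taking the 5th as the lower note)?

minor third

Spelling the chord: C♯ E G♯ B.
The 5th is G♯ and the 7th is B.
From G♯ to B: 3 semitones over a third = minor.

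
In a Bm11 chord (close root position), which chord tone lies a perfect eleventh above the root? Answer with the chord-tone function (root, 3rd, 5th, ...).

11th

Bm11: B, D, F#, A, C#, E.
The root is B. A perfect eleventh above B is E.
E is the chord's 11th.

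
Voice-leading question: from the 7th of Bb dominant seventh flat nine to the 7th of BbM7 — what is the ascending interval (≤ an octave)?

A1

The 7th of Bb dominant seventh flat nine is Ab; the 7th of BbM7 is A.
Ab up to A is 1 semitone, a half step wider than a perfect unison, so the interval is augmented.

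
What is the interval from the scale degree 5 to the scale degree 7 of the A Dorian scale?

minor third

The scale runs A B C D E F# G.
Scale degree 5 = E; 7th scale degree = G.
E up to G is 3 semitones, a half step narrower than a major third, so the interval is minor.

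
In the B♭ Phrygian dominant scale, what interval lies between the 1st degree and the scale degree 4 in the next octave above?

B♭ phrygian dominant: B♭ C♭ D E♭ F G♭ A♭.
1st degree = B♭; 4th degree (up an octave) = E♭.
B♭ up to E♭ spans 11 letter names and 17 semitones — a perfect eleventh.

perfect 11th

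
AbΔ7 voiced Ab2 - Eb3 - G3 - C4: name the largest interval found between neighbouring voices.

perfect fifth

Adjacent intervals: Ab2→Eb3 = perfect fifth; Eb3→G3 = major third; G3→C4 = perfect fourth.
The largest is Ab2 to Eb3, a perfect fifth (7 semitones).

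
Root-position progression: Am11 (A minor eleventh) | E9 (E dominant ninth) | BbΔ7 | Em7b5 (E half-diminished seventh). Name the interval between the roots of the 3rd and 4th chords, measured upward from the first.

The roots are Bb and E.
Bb up to E is 6 semitones, a half step wider than a perfect fourth, so the interval is augmented.

augmented fourth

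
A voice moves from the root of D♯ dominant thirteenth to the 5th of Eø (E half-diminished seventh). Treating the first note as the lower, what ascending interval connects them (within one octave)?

D♯ dominant thirteenth has D♯ as its root, and Eø (E half-diminished seventh) has B♭ as its 5th.
D♯ up to B♭ is 7 semitones, a whole step narrower than a major sixth, so the interval is diminished.

diminished sixth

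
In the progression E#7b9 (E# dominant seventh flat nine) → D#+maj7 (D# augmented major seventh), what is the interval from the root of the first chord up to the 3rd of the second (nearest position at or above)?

E#7b9 (E# dominant seventh flat nine) has E# as its root, and D#+maj7 (D# augmented major seventh) has F## as its 3rd.
E# up to F## spans 2 letter names and 2 semitones — a major second.

M2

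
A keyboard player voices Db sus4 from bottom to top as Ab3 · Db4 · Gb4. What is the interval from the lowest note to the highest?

m7

The outer voices are Ab3 and Gb4.
Ab up to Gb is 10 semitones, a half step narrower than a major seventh, so the interval is minor.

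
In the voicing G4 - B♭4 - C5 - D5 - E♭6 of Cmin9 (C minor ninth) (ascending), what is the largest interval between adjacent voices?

Adjacent intervals: G4→B♭4 = minor third; B♭4→C5 = major second; C5→D5 = major second; D5→E♭6 = minor ninth.
The largest is D5 to E♭6, a minor ninth (13 semitones).

minor 9th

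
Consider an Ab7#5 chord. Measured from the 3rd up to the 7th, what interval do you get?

diminished fifth

Abaug7 (Ab augmented seventh) is spelled Ab-C-E-Gb.
3rd = C; 7th = Gb.
C up to Gb is 6 semitones, a half step narrower than a perfect fifth, so the interval is diminished.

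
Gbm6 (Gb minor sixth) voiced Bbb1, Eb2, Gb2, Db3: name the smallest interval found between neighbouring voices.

Adjacent intervals: Bbb1→Eb2 = augmented fourth; Eb2→Gb2 = minor third; Gb2→Db3 = perfect fifth.
The smallest is Eb2 to Gb2, a minor third (3 semitones).

minor 3rd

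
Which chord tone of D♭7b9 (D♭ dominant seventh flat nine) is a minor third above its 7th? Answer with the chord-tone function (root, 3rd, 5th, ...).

D♭7b9 (D♭ dominant seventh flat nine): D♭, F, A♭, C♭, E𝄫.
The 7th is C♭. A minor third above C♭ is E𝄫.
E𝄫 is the chord's 9th.

9th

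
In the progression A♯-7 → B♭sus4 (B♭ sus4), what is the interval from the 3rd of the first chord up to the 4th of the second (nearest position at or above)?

diminished 3rd

A♯-7 has C♯ as its 3rd, and B♭sus4 (B♭ sus4) has E♭ as its 4th.
3 letter names make it a third; at 2 semitones (a whole step narrower than major) the quality is diminished.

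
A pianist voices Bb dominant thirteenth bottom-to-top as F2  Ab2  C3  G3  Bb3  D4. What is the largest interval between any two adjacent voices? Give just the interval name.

perfect fifth

Adjacent intervals: F2→Ab2 = minor third; Ab2→C3 = major third; C3→G3 = perfect fifth; G3→Bb3 = minor third; Bb3→D4 = major third.
The largest is C3 to G3, a perfect fifth (7 semitones).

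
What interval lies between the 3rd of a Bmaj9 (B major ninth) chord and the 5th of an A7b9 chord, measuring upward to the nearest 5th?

m2

The 3rd of Bmaj9 (B major ninth) is D#; the 5th of A7b9 is E.
2 letter names make it a second; at 1 semitone (a half step narrower than major) the quality is minor.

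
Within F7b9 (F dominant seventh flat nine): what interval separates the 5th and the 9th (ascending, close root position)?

F7b9 is spelled F–A–C–E♭–G♭.
The 5th is C and the 9th is G♭.
C up to G♭ is 6 semitones, a half step narrower than a perfect fifth, so the interval is diminished.

diminished 5th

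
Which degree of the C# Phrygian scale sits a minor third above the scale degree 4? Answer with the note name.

The scale is C# D E F# G# A B.
The scale degree 4 is F#; a minor third above that is A — scale degree 6.

A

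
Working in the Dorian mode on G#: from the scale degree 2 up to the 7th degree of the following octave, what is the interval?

m13

G# dorian: G# A# B C# D# E# F#.
The scale degree 2 is A# and the degree 7 (up an octave) is F#.
From A# to F#: 20 semitones over a thirteenth = minor.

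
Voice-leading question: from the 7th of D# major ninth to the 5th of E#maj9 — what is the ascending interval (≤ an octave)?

D# major ninth has C## as its 7th, and E#maj9 has B# as its 5th.
From C## to B#: 10 semitones over a seventh = minor.

minor seventh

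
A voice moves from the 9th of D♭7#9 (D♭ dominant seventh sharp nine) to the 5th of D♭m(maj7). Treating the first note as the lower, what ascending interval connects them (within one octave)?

diminished fourth

D♭7#9 (D♭ dominant seventh sharp nine) has E as its 9th, and D♭m(maj7) has A♭ as its 5th.
4 letter names make it a fourth; at 4 semitones (a half step narrower than perfect) the quality is diminished.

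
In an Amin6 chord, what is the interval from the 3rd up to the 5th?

A minor sixth: A C E F#.
3rd = C; 5th = E.
Counting 3 letters and 4 half steps from C gives a major third.

major third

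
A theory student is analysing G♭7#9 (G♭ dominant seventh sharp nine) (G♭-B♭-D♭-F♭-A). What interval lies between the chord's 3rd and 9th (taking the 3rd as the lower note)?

The 3rd is B♭ and the 9th is A.
B♭ up to A spans 7 letter names and 11 semitones — a major seventh.

major seventh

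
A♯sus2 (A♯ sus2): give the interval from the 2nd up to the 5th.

perfect fourth

A♯sus2: A♯, B♯, E♯.
So we need the interval from B♯ up to E♯.
B♯ up to E♯ spans 4 letter names and 5 semitones — a perfect fourth.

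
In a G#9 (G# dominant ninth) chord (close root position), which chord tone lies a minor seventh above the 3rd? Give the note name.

A#

G# dominant ninth is spelled G#-B#-D#-F#-A#.
The 3rd is B#. A minor seventh above B# is A#.
A# is the chord's 9th.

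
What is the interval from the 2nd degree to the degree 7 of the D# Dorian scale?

minor sixth

The scale runs D# E# F# G# A# B# C#.
That puts E# below C#.
E# up to C# is 8 semitones, a half step narrower than a major sixth, so the interval is minor.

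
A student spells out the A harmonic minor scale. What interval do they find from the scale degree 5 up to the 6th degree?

The scale runs A B C D E F G#.
That puts E below F.
From E to F: 1 semitone over a second = minor.

m2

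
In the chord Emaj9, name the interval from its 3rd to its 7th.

perfect fifth

E major ninth: E G♯ B D♯ F♯.
So we need the interval from G♯ up to D♯.
Counting 5 letters and 7 half steps from G♯ gives a perfect fifth.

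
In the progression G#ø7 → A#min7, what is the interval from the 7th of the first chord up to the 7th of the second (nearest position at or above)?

major 2nd

G#ø7 has F# as its 7th, and A#min7 has G# as its 7th.
From F# to G# is 2 semitones, exactly the major second.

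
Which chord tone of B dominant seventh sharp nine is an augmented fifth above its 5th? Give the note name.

C##

The chord tones of B7#9 are B-D#-F#-A-C##.
The 5th is F#. An augmented fifth above F# is C##.
C## is the chord's 9th.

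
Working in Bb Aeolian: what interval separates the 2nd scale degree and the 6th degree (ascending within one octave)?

Bb natural minor: Bb C Db Eb F Gb Ab.
The 2nd scale degree is C and the 6th degree is Gb.
5 letter names make it a fifth; at 6 semitones (a half step narrower than perfect) the quality is diminished.

diminished 5th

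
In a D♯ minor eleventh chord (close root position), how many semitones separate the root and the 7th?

The chord tones of D♯m11 (D♯ minor eleventh) are D♯ F♯ A♯ C♯ E♯ G♯.
D♯ to C♯ is a minor seventh: 10 semitones.

10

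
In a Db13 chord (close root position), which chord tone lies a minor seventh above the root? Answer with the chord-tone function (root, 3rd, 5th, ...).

Db13 (Db dominant thirteenth) is spelled Db-F-Ab-Cb-Eb-Bb.
The root is Db. A minor seventh above Db is Cb.
Cb is the chord's 7th.

7th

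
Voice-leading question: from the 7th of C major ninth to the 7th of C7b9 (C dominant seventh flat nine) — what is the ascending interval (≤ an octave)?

C major ninth has B as its 7th, and C7b9 (C dominant seventh flat nine) has Bb as its 7th.
From B to Bb: 11 semitones over an octave = diminished.

diminished octave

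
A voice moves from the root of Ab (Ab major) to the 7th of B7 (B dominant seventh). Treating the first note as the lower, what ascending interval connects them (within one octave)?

augmented unison

Ab (Ab major) has Ab as its root, and B7 (B dominant seventh) has A as its 7th.
1 letter names make it a unison; at 1 semitone (a half step wider than perfect) the quality is augmented.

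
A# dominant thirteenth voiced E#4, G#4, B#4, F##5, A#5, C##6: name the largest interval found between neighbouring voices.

P5

Adjacent intervals: E#4→G#4 = minor third; G#4→B#4 = major third; B#4→F##5 = perfect fifth; F##5→A#5 = minor third; A#5→C##6 = major third.
The largest is B#4 to F##5, a perfect fifth (7 semitones).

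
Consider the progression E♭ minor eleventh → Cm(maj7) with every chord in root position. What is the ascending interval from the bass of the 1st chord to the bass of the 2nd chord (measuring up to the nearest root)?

M6

The roots are E♭ and C.
Counting 6 letters and 9 half steps from E♭ gives a major sixth.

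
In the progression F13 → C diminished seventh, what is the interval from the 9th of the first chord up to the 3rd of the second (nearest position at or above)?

minor sixth

F13 has G as its 9th, and C diminished seventh has Eb as its 3rd.
6 letter names make it a sixth; at 8 semitones (a half step narrower than major) the quality is minor.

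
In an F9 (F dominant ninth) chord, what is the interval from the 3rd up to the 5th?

minor third

Spelling the chord: F–A–C–Eb–G.
That puts A below C.
From A to C: 3 semitones over a third = minor.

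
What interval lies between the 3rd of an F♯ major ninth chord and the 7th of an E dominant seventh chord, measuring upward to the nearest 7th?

d4

The 3rd of F♯ major ninth is A♯; the 7th of E dominant seventh is D.
4 letter names make it a fourth; at 4 semitones (a half step narrower than perfect) the quality is diminished.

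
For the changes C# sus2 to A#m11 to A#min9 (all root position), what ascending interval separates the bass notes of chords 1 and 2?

The roots are C# and A#.
Counting 6 letters and 9 half steps from C# gives a major sixth.

major 6th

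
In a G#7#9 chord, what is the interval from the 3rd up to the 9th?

major seventh

G#7#9 (G# dominant seventh sharp nine) is spelled G# B# D# F# A##.
The 3rd is B# and the 9th is A##.
B# up to A## spans 7 letter names and 11 semitones — a major seventh.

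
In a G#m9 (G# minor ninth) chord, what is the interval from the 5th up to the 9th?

perfect fifth

Spelling the chord: G# B D# F# A#.
So we need the interval from D# up to A#.
Counting 5 letters and 7 half steps from D# gives a perfect fifth.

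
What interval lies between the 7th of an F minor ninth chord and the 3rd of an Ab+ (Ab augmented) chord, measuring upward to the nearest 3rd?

major sixth

The 7th of F minor ninth is Eb; the 3rd of Ab+ (Ab augmented) is C.
From Eb to C is 9 semitones, exactly the major sixth.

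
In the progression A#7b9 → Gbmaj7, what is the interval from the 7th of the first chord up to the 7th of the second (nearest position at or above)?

The 7th of A#7b9 is G#; the 7th of Gbmaj7 is F.
7 letter names make it a seventh; at 9 semitones (a whole step narrower than major) the quality is diminished.

diminished 7th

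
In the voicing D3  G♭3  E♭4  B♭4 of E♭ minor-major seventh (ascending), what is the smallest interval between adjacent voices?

diminished fourth

Adjacent intervals: D3→G♭3 = diminished fourth; G♭3→E♭4 = major sixth; E♭4→B♭4 = perfect fifth.
The smallest is D3 to G♭3, a diminished fourth (4 semitones).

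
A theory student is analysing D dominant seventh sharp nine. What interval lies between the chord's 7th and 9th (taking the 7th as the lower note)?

D7#9 (D dominant seventh sharp nine) is spelled D F♯ A C E♯.
So we need the interval from C up to E♯.
C up to E♯ is 5 semitones, a half step wider than a major third, so the interval is augmented.

augmented 3rd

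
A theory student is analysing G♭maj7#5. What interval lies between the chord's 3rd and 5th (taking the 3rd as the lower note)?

major 3rd

The chord tones of G♭ augmented major seventh are G♭-B♭-D-F.
That puts B♭ below D.
B♭ up to D spans 3 letter names and 4 semitones — a major third.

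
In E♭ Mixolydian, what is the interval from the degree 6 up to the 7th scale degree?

minor second

Spelling E♭ Mixolydian: E♭ F G A♭ B♭ C D♭.
The degree 6 is C and the 7th scale degree is D♭.
C up to D♭ is 1 semitone, a half step narrower than a major second, so the interval is minor.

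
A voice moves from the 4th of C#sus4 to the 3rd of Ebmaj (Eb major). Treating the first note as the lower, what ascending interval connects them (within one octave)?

minor second

The 4th of C#sus4 is F#; the 3rd of Ebmaj (Eb major) is G.
F# up to G is 1 semitone, a half step narrower than a major second, so the interval is minor.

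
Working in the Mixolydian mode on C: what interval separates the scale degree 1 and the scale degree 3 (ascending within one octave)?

major 3rd

C mixolydian: C D E F G A Bb.
So we need the interval from C up to E.
C up to E spans 3 letter names and 4 semitones — a major third.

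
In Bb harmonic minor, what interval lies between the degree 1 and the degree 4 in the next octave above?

perfect eleventh

The scale runs Bb C Db Eb F Gb A.
Degree 1 = Bb; 4th degree (up an octave) = Eb.
Bb up to Eb spans 11 letter names and 17 semitones — a perfect eleventh.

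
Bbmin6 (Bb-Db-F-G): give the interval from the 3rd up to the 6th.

augmented fourth

That puts Db below G.
4 letter names make it a fourth; at 6 semitones (a half step wider than perfect) the quality is augmented.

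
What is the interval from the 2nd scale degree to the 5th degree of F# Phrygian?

The scale runs F# G A B C# D E.
So we need the interval from G up to C#.
G up to C# is 6 semitones, a half step wider than a perfect fourth, so the interval is augmented.

augmented fourth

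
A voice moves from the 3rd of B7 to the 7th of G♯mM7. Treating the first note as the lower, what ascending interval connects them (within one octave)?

The 3rd of B7 is D♯; the 7th of G♯mM7 is F𝄪.
D♯ up to F𝄪 spans 3 letter names and 4 semitones — a major third.

major third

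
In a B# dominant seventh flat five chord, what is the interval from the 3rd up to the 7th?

diminished fifth

The chord tones of B# dominant seventh flat five are B#-D##-F#-A#.
That puts D## below A#.
D## up to A# is 6 semitones, a half step narrower than a perfect fifth, so the interval is diminished.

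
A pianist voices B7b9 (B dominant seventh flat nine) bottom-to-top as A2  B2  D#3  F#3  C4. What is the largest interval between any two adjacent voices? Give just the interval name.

diminished 5th

Adjacent intervals: A2→B2 = major second; B2→D#3 = major third; D#3→F#3 = minor third; F#3→C4 = diminished fifth.
The largest is F#3 to C4, a diminished fifth (6 semitones).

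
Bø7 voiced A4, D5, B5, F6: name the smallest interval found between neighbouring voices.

Adjacent intervals: A4→D5 = perfect fourth; D5→B5 = major sixth; B5→F6 = diminished fifth.
The smallest is A4 to D5, a perfect fourth (5 semitones).

perfect fourth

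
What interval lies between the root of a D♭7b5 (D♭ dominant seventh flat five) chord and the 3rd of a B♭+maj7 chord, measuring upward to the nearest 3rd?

A1

D♭7b5 (D♭ dominant seventh flat five) has D♭ as its root, and B♭+maj7 has D as its 3rd.
D♭ up to D is 1 semitone, a half step wider than a perfect unison, so the interval is augmented.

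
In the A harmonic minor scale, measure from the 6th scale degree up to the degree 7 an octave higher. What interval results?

augmented ninth

Spelling the A harmonic minor scale: A B C D E F G#.
The 6th scale degree is F and the scale degree 7 (up an octave) is G#.
F up to G# is 15 semitones, a half step wider than a major ninth, so the interval is augmented.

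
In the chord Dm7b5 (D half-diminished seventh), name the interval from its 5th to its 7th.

Dm7b5 (D half-diminished seventh) is spelled D, F, Ab, C.
So we need the interval from Ab up to C.
Ab up to C spans 3 letter names and 4 semitones — a major third.

M3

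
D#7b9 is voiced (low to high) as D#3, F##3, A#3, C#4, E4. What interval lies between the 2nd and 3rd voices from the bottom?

minor 3rd

Those voices are F##3 and A#3.
3 letter names make it a third; at 3 semitones (a half step narrower than major) the quality is minor.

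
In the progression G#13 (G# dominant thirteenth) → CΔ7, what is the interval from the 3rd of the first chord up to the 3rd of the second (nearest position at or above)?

diminished 4th

G#13 (G# dominant thirteenth) has B# as its 3rd, and CΔ7 has E as its 3rd.
B# up to E is 4 semitones, a half step narrower than a perfect fourth, so the interval is diminished.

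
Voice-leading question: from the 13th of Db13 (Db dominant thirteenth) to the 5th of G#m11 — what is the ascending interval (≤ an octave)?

Db13 (Db dominant thirteenth) has Bb as its 13th, and G#m11 has D# as its 5th.
3 letter names make it a third; at 5 semitones (a half step wider than major) the quality is augmented.

augmented 3rd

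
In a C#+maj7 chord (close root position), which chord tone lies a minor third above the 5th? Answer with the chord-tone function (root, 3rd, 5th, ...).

7th

Spelling the chord: C#–E#–G##–B#.
The 5th is G##. A minor third above G## is B#.
B# is the chord's 7th.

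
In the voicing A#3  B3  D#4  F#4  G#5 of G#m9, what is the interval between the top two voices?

major ninth

Those voices are F#4 and G#5.
From F# to G# is 14 semitones, exactly the major ninth.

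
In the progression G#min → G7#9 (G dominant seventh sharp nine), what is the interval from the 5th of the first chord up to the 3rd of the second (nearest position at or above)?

G#min has D# as its 5th, and G7#9 (G dominant seventh sharp nine) has B as its 3rd.
D# up to B is 8 semitones, a half step narrower than a major sixth, so the interval is minor.

m6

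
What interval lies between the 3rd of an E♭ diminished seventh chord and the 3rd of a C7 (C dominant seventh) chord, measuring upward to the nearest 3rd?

augmented 6th

The 3rd of E♭ diminished seventh is G♭; the 3rd of C7 (C dominant seventh) is E.
G♭ up to E is 10 semitones, a half step wider than a major sixth, so the interval is augmented.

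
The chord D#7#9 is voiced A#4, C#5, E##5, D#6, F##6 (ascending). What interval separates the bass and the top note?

The outer voices are A#4 and F##6.
Counting 13 letters and 21 half steps from A# gives a major thirteenth.

M13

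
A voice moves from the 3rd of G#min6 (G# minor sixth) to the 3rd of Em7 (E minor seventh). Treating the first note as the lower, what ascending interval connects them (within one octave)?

minor 6th

The 3rd of G#min6 (G# minor sixth) is B; the 3rd of Em7 (E minor seventh) is G.
From B to G: 8 semitones over a sixth = minor.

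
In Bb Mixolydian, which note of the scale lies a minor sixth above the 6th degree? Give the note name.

The scale is Bb C D Eb F G Ab.
The 6th degree is G; a minor sixth above that is Eb — scale degree 4.

Eb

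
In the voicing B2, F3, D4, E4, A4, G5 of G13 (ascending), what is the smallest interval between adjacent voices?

Adjacent intervals: B2→F3 = diminished fifth; F3→D4 = major sixth; D4→E4 = major second; E4→A4 = perfect fourth; A4→G5 = minor seventh.
The smallest is D4 to E4, a major second (2 semitones).

major 2nd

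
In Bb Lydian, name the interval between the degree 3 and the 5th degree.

Spelling Bb Lydian: Bb C D E F G A.
The degree 3 is D and the 5th scale degree is F.
From D to F: 3 semitones over a third = minor.

minor third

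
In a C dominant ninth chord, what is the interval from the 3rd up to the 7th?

diminished fifth

C9: C-E-G-Bb-D.
So we need the interval from E up to Bb.
From E to Bb: 6 semitones over a fifth = diminished.
This 3–7 tritone is the characteristic tension at the heart of the dominant sound.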